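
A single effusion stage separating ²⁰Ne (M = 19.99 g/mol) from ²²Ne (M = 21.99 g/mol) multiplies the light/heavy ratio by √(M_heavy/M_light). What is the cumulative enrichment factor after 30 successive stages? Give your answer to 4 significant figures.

4.180

The single-stage factor is √(M_heavy/M_light), so 30 stages give [√(21.99/19.99)]^30 = (21.99/19.99)^(30/2).
= 1.10005^15 = 4.180.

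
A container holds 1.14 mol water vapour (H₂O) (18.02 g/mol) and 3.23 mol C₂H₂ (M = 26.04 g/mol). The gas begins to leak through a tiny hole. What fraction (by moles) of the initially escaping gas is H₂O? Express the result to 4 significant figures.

0.2979

Each component's effusion rate ∝ (its partial pressure)·(1/√M) ∝ n_i/√M_i.
x_H₂O(eff) = (n_H₂O/√M_H₂O) / (n_H₂O/√M_H₂O + n_C₂H₂/√M_C₂H₂)
= (1.14/√18.02) / (1.14/√18.02 + 3.23/√26.04) = 0.2686/(0.2686 + 0.6330) = 0.2979.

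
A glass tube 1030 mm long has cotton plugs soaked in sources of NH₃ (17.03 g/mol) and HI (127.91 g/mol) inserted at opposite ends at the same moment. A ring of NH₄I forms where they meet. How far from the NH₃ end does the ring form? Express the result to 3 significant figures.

Graham's law gives d_NH₃/d_HI = rate_NH₃/rate_HI = √(M_HI/M_NH₃) = √(127.91/17.03) = 2.741.
With d_NH₃ + d_HI = 1030 mm, d_HI = 1030/(1 + 2.741) = 275.4 mm.
d_NH₃ = 1030 − 275.4 = 755 mm.

755 mm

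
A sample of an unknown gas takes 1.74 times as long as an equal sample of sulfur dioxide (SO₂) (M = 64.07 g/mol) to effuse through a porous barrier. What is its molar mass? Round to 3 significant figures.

194 g/mol

From Graham's law, t_X/t_SO₂ = √(M_X/M_SO₂).
1.74 = √(M_X/64.07)
M_X = 64.07 × 1.74² = 64.07 × 3.028 = 194 g/mol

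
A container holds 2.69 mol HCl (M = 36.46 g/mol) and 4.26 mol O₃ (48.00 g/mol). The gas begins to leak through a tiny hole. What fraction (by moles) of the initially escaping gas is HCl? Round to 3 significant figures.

Effusion rate of each component ∝ n_i/√M_i (partial pressure × 1/√M).
x_HCl(eff) = (n_HCl/√M_HCl) / (n_HCl/√M_HCl + n_O₃/√M_O₃)
= (2.69/√36.46) / (2.69/√36.46 + 4.26/√48.00) = 0.4455/(0.4455 + 0.6149) = 0.420.

0.420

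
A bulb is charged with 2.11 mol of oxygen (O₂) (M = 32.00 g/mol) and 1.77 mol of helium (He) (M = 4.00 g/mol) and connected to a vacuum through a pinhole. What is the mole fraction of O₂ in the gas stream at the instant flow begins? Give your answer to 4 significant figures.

Effusion rate of each component ∝ n_i/√M_i (partial pressure × 1/√M).
Mole fraction of O₂ in the effusate = (n_O₂/√M_O₂) / (n_O₂/√M_O₂ + n_He/√M_He)
= (2.11/√32.00) / (2.11/√32.00 + 1.77/√4.00) = 0.3730/(0.3730 + 0.8850) = 0.2965.

0.2965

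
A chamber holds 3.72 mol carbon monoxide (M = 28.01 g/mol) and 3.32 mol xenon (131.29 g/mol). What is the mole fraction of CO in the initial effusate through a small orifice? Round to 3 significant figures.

Each component's effusion rate ∝ (its partial pressure)·(1/√M) ∝ n_i/√M_i.
Mole fraction of CO in the effusate = (n_CO/√M_CO) / (n_CO/√M_CO + n_Xe/√M_Xe)
= (3.72/√28.01) / (3.72/√28.01 + 3.32/√131.29) = 0.7029/(0.7029 + 0.2897) = 0.708.

0.708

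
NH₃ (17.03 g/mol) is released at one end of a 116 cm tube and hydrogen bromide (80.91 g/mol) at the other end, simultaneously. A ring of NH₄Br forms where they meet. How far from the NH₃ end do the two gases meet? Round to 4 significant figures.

Distances travelled in equal time are proportional to diffusion rates, so d_NH₃/d_HBr = √(M_HBr/M_NH₃) = √(80.91/17.03) = 2.180.
With d_NH₃ + d_HBr = 116 cm, d_HBr = 116/(1 + 2.180) = 36.48 cm.
d_NH₃ = 116 − 36.48 = 79.52 cm.

79.52 cm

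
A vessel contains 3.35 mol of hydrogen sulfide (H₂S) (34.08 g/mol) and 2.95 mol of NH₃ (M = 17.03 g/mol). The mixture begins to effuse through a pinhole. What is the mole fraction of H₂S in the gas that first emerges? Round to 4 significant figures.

Rate_i ∝ x_i/√M_i (Graham's law weighted by mole fraction), so the effusate composition follows n_i/√M_i.
Mole fraction of H₂S in the effusate = (n_H₂S/√M_H₂S) / (n_H₂S/√M_H₂S + n_NH₃/√M_NH₃)
= (3.35/√34.08) / (3.35/√34.08 + 2.95/√17.03) = 0.5738/(0.5738 + 0.7148) = 0.4453.

0.4453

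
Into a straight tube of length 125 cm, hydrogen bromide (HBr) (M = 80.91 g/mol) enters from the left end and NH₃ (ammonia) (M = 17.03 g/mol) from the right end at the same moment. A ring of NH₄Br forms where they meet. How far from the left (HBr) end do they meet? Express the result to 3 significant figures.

39.3 cm

Graham's law gives d_HBr/d_NH₃ = rate_HBr/rate_NH₃ = √(M_NH₃/M_HBr) = √(17.03/80.91) = 0.4588.
With d_HBr + d_NH₃ = 125 cm, d_NH₃ = 125/(1 + 0.4588) = 85.69 cm.
d_HBr = 125 − 85.69 = 39.3 cm.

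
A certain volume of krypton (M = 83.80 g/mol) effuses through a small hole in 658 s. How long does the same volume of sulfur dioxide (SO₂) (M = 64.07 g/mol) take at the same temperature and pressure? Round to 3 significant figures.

Graham's law gives t_SO₂/t_Kr = √(M_SO₂/M_Kr) = √(64.07/83.80) = √0.7646 = 0.8744.
So the time for SO₂ is 658 × 0.8744 = 575 s.

575 s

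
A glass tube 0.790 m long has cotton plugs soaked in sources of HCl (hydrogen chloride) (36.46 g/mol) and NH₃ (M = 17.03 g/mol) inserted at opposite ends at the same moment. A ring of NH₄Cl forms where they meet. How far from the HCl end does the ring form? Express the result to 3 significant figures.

Distances travelled in equal time are proportional to diffusion rates, so d_HCl/d_NH₃ = √(M_NH₃/M_HCl) = √(17.03/36.46) = 0.6834.
With d_HCl + d_NH₃ = 0.790 m, d_NH₃ = 0.790/(1 + 0.6834) = 0.4693 m.
d_HCl = 0.790 − 0.4693 = 0.321 m.

0.321 m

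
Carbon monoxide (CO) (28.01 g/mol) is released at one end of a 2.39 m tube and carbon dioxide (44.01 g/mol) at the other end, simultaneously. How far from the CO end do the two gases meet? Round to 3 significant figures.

1.33 m

Distances travelled in equal time are proportional to diffusion rates, so d_CO/d_CO₂ = √(M_CO₂/M_CO) = √(44.01/28.01) = 1.253.
With d_CO + d_CO₂ = 2.39 m, d_CO₂ = 2.39/(1 + 1.253) = 1.061 m.
d_CO = 2.39 − 1.061 = 1.33 m.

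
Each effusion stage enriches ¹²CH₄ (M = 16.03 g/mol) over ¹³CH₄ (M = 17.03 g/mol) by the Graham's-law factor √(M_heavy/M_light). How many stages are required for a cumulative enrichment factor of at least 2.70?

With α = √(17.03/16.03) per stage, ln α = ½ ln(1.06238) = 0.03026.
Need α^N ≥ 2.70 ⇒ N ≥ ln(2.70) / ln α = 0.9933 / 0.03026 = 32.83.
So at least 33 stages are needed.

33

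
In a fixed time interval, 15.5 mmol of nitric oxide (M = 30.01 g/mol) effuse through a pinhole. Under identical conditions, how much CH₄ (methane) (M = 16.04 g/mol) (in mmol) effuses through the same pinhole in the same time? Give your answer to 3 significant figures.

21.2 mmol

By Graham's law, rate_CH₄/rate_NO = √(M_NO/M_CH₄) = √(30.01/16.04) = √1.871 = 1.368.
So the amount for CH₄ is 15.5 × 1.368 = 21.2 mmol.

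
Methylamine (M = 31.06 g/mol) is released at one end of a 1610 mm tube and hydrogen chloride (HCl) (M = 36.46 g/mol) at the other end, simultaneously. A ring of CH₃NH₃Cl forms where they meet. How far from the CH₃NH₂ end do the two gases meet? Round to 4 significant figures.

The fronts meet when d_CH₃NH₂ + d_HCl = L with d_CH₃NH₂/d_HCl = √(M_HCl/M_CH₃NH₂) (Graham's law). Here √(M_HCl/M_CH₃NH₂) = √(36.46/31.06) = 1.083.
With d_CH₃NH₂ + d_HCl = 1610 mm, d_HCl = 1610/(1 + 1.083) = 772.8 mm.
d_CH₃NH₂ = 1610 − 772.8 = 837.2 mm.

837.2 mm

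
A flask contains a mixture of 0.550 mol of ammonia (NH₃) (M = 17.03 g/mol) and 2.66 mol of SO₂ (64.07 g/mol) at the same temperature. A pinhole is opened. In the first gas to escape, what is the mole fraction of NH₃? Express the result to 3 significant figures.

0.286

The effusion rate of species i is ∝ p_i/√M_i ∝ n_i/√M_i.
x_NH₃(eff) = (n_NH₃/√M_NH₃) / (n_NH₃/√M_NH₃ + n_SO₂/√M_SO₂)
= (0.550/√17.03) / (0.550/√17.03 + 2.66/√64.07) = 0.1333/(0.1333 + 0.3323) = 0.286.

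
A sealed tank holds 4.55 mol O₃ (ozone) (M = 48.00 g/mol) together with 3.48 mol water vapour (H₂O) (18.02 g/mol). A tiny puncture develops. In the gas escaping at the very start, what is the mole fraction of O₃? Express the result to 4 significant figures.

Each component's effusion rate ∝ (its partial pressure)·(1/√M) ∝ n_i/√M_i.
x_O₃(eff) = (n_O₃/√M_O₃) / (n_O₃/√M_O₃ + n_H₂O/√M_H₂O)
= (4.55/√48.00) / (4.55/√48.00 + 3.48/√18.02) = 0.6567/(0.6567 + 0.8198) = 0.4448.

0.4448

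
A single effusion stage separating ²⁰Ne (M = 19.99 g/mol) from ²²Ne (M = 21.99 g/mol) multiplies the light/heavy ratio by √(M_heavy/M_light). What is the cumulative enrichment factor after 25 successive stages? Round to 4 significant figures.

3.293

The single-stage factor is √(M_heavy/M_light), so 25 stages give [√(21.99/19.99)]^25 = (21.99/19.99)^(25/2).
= 1.10005^(25/2) = 3.293.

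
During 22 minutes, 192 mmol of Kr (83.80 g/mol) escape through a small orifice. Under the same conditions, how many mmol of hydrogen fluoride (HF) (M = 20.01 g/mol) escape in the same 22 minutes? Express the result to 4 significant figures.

392.9 mmol

From Graham's law, rate_HF/rate_Kr = √(M_Kr/M_HF) = √(83.80/20.01) = √4.188 = 2.046.
So the amount for HF is 192 × 2.046 = 392.9 mmol.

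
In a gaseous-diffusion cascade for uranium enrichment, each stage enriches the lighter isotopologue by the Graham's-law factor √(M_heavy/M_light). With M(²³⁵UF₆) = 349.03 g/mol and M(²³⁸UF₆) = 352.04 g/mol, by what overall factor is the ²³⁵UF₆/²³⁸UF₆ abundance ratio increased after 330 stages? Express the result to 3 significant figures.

After 330 stages the ratio has grown by (√(352.04/349.03))^330 = (352.04/349.03)^(330/2).
= 1.00862^165 = 4.12.

4.12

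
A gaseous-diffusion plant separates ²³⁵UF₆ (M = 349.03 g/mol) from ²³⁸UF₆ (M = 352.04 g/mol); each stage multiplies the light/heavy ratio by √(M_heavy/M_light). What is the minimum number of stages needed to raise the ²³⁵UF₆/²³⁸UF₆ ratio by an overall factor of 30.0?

Per stage α = (352.04/349.03)^(1/2) = 1.00862^0.5, giving ln α = 0.004293.
Need α^N ≥ 30.0 ⇒ N ≥ ln(30.0) / ln α = 3.401 / 0.004293 = 792.18.
So at least 793 stages are needed.

793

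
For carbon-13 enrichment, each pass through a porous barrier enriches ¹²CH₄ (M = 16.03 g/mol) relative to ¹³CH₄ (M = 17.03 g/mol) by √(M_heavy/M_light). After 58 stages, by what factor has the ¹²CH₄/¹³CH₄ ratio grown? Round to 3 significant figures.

After 58 stages the ratio has grown by (√(17.03/16.03))^58 = (17.03/16.03)^(58/2).
= 1.06238^29 = 5.78.

5.78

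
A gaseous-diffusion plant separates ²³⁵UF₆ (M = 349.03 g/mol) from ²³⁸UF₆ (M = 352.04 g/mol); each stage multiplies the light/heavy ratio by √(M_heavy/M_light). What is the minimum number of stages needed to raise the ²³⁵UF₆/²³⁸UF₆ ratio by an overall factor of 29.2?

Single-stage factor α = √(352.04/349.03), so ln α = ½ ln(1.00862) = 0.004293.
Need α^N ≥ 29.2 ⇒ N ≥ ln(29.2) / ln α = 3.374 / 0.004293 = 785.89.
Minimum whole number of stages: N = 786.

786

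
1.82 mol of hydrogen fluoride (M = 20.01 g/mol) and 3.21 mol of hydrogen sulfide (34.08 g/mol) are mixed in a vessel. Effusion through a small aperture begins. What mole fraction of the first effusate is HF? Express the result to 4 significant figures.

Rate_i ∝ x_i/√M_i (Graham's law weighted by mole fraction), so the effusate composition follows n_i/√M_i.
Mole fraction of HF in the effusate = (n_HF/√M_HF) / (n_HF/√M_HF + n_H₂S/√M_H₂S)
= (1.82/√20.01) / (1.82/√20.01 + 3.21/√34.08) = 0.4069/(0.4069 + 0.5499) = 0.4253.

0.4253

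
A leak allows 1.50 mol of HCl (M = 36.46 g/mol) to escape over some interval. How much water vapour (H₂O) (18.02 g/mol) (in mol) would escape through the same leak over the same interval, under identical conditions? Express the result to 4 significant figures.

2.134 mol

From Graham's law, rate_H₂O/rate_HCl = √(M_HCl/M_H₂O) = √(36.46/18.02) = √2.023 = 1.422.
So the amount for H₂O is 1.50 × 1.422 = 2.134 mol.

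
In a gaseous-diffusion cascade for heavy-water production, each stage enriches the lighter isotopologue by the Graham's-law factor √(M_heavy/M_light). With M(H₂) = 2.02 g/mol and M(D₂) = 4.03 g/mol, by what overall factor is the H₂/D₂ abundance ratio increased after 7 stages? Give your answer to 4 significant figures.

11.22

After 7 stages the ratio has grown by (√(4.03/2.02))^7 = (4.03/2.02)^(7/2).
= 1.99505^(7/2) = 11.22.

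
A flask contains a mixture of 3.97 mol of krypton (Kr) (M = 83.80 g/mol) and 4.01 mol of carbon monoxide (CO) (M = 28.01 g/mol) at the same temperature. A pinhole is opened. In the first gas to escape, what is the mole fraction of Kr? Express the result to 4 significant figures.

0.3640

Each component's effusion rate ∝ (its partial pressure)·(1/√M) ∝ n_i/√M_i.
So x_Kr in the escaping gas = (n_Kr/√M_Kr) / Σ(n_i/√M_i)
= (3.97/√83.80) / (3.97/√83.80 + 4.01/√28.01) = 0.4337/(0.4337 + 0.7577) = 0.3640.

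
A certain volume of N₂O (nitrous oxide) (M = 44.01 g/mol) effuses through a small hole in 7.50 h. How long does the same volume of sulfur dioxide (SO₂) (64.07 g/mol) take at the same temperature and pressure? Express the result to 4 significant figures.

9.049 h

Using Graham's law: t_SO₂/t_N₂O = √(M_SO₂/M_N₂O) = √(64.07/44.01) = √1.456 = 1.207.
So the time for SO₂ is 7.50 × 1.207 = 9.049 h.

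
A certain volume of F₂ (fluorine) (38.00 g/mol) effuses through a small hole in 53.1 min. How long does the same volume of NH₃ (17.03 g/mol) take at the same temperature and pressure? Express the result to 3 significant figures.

Since effusion rate ∝ 1/√M, t_NH₃/t_F₂ = √(M_NH₃/M_F₂) = √(17.03/38.00) = √0.4482 = 0.6694.
So the time for NH₃ is 53.1 × 0.6694 = 35.5 min.

35.5 min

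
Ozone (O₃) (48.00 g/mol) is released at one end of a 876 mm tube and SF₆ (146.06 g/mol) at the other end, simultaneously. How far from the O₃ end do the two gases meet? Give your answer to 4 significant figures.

556.8 mm

Graham's law gives d_O₃/d_SF₆ = rate_O₃/rate_SF₆ = √(M_SF₆/M_O₃) = √(146.06/48.00) = 1.744.
With d_O₃ + d_SF₆ = 876 mm, d_SF₆ = 876/(1 + 1.744) = 319.2 mm.
d_O₃ = 876 − 319.2 = 556.8 mm.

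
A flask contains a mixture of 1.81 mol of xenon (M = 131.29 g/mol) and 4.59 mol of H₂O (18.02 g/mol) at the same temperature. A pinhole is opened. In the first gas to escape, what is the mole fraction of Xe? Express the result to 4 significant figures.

0.1275

The effusion rate of species i is ∝ p_i/√M_i ∝ n_i/√M_i.
x_Xe(eff) = (n_Xe/√M_Xe) / (n_Xe/√M_Xe + n_H₂O/√M_H₂O)
= (1.81/√131.29) / (1.81/√131.29 + 4.59/√18.02) = 0.1580/(0.1580 + 1.081) = 0.1275.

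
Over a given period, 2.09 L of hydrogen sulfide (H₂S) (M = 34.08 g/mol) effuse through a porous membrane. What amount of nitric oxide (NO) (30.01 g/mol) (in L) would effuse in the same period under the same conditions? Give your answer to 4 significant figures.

2.227 L

Since effusion rate ∝ 1/√M, rate_NO/rate_H₂S = √(M_H₂S/M_NO) = √(34.08/30.01) = √1.136 = 1.066.
So the volume for NO is 2.09 × 1.066 = 2.227 L.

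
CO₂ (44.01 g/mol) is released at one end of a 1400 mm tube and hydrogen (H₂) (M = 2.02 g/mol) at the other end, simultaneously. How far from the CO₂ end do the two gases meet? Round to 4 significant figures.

247.0 mm

In equal time, each gas travels a distance ∝ its rate ∝ 1/√M, so d_CO₂/d_H₂ = √(M_H₂/M_CO₂) = √(2.02/44.01) = 0.2142.
With d_CO₂ + d_H₂ = 1400 mm, d_H₂ = 1400/(1 + 0.2142) = 1153 mm.
d_CO₂ = 1400 − 1153 = 247.0 mm.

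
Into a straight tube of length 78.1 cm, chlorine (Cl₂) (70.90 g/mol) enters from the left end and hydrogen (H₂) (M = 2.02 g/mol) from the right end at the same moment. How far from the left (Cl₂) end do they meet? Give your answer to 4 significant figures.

11.28 cm

The fronts meet when d_Cl₂ + d_H₂ = L with d_Cl₂/d_H₂ = √(M_H₂/M_Cl₂) (Graham's law). Here √(M_H₂/M_Cl₂) = √(2.02/70.90) = 0.1688.
With d_Cl₂ + d_H₂ = 78.1 cm, d_H₂ = 78.1/(1 + 0.1688) = 66.82 cm.
d_Cl₂ = 78.1 − 66.82 = 11.28 cm.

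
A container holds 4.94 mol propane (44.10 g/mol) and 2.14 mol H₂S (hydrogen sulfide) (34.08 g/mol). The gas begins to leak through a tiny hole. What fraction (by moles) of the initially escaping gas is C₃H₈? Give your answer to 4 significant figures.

0.6699

The effusion rate of species i is ∝ p_i/√M_i ∝ n_i/√M_i.
So x_C₃H₈ in the escaping gas = (n_C₃H₈/√M_C₃H₈) / Σ(n_i/√M_i)
= (4.94/√44.10) / (4.94/√44.10 + 2.14/√34.08) = 0.7439/(0.7439 + 0.3666) = 0.6699.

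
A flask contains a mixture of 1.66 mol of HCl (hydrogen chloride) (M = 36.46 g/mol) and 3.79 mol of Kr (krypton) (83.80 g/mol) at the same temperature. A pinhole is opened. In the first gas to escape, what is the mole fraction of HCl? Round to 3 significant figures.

0.399

The effusion rate of species i is ∝ p_i/√M_i ∝ n_i/√M_i.
Mole fraction of HCl in the effusate = (n_HCl/√M_HCl) / (n_HCl/√M_HCl + n_Kr/√M_Kr)
= (1.66/√36.46) / (1.66/√36.46 + 3.79/√83.80) = 0.2749/(0.2749 + 0.4140) = 0.399.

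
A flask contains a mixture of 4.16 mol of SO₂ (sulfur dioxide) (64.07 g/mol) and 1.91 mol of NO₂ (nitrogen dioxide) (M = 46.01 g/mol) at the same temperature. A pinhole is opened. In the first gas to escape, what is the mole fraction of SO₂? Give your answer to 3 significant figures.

0.649

Rate_i ∝ x_i/√M_i (Graham's law weighted by mole fraction), so the effusate composition follows n_i/√M_i.
So x_SO₂ in the escaping gas = (n_SO₂/√M_SO₂) / Σ(n_i/√M_i)
= (4.16/√64.07) / (4.16/√64.07 + 1.91/√46.01) = 0.5197/(0.5197 + 0.2816) = 0.649.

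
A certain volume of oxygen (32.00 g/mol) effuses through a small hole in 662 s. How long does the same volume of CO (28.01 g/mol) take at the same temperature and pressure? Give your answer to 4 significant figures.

619.4 s

By Graham's law, t_CO/t_O₂ = √(M_CO/M_O₂) = √(28.01/32.00) = √0.8753 = 0.9356.
So the time for CO is 662 × 0.9356 = 619.4 s.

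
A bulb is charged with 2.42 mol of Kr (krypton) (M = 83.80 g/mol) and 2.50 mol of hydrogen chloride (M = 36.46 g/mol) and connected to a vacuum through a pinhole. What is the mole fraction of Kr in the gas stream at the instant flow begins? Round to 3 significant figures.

The effusion rate of species i is ∝ p_i/√M_i ∝ n_i/√M_i.
Mole fraction of Kr in the effusate = (n_Kr/√M_Kr) / (n_Kr/√M_Kr + n_HCl/√M_HCl)
= (2.42/√83.80) / (2.42/√83.80 + 2.50/√36.46) = 0.2644/(0.2644 + 0.4140) = 0.390.

0.390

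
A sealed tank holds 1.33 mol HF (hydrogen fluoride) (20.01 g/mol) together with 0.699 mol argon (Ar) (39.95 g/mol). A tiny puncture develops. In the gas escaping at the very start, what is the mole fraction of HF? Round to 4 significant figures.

0.7289

The effusion rate of species i is ∝ p_i/√M_i ∝ n_i/√M_i.
Mole fraction of HF in the effusate = (n_HF/√M_HF) / (n_HF/√M_HF + n_Ar/√M_Ar)
= (1.33/√20.01) / (1.33/√20.01 + 0.699/√39.95) = 0.2973/(0.2973 + 0.1106) = 0.7289.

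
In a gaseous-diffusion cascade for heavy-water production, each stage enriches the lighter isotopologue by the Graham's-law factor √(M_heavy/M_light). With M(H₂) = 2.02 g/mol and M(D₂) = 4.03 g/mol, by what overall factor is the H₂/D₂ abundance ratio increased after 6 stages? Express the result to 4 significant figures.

7.941

The single-stage factor is √(M_heavy/M_light), so 6 stages give [√(4.03/2.02)]^6 = (4.03/2.02)^(6/2).
= 1.99505^3 = 7.941.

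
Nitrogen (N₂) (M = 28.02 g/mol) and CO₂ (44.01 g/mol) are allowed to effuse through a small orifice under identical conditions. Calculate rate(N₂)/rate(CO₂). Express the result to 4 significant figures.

1.253

Using Graham's law: rate_N₂/rate_CO₂ = √(M_CO₂/M_N₂) = √(44.01/28.02) = √1.571 = 1.253.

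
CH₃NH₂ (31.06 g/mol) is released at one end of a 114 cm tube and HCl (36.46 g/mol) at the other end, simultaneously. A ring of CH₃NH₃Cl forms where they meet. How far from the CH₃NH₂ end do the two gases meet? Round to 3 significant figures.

59.3 cm

In equal time, each gas travels a distance ∝ its rate ∝ 1/√M, so d_CH₃NH₂/d_HCl = √(M_HCl/M_CH₃NH₂) = √(36.46/31.06) = 1.083.
With d_CH₃NH₂ + d_HCl = 114 cm, d_HCl = 114/(1 + 1.083) = 54.72 cm.
d_CH₃NH₂ = 114 − 54.72 = 59.3 cm.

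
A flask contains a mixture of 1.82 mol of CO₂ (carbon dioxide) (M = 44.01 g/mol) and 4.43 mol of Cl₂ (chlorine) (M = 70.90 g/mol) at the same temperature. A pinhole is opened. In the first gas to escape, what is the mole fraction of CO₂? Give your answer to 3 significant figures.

0.343

The effusion rate of species i is ∝ p_i/√M_i ∝ n_i/√M_i.
Mole fraction of CO₂ in the effusate = (n_CO₂/√M_CO₂) / (n_CO₂/√M_CO₂ + n_Cl₂/√M_Cl₂)
= (1.82/√44.01) / (1.82/√44.01 + 4.43/√70.90) = 0.2743/(0.2743 + 0.5261) = 0.343.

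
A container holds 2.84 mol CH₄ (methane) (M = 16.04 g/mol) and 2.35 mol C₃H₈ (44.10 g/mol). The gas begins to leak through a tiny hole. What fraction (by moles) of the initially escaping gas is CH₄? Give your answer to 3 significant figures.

Each component's effusion rate ∝ (its partial pressure)·(1/√M) ∝ n_i/√M_i.
x_CH₄(eff) = (n_CH₄/√M_CH₄) / (n_CH₄/√M_CH₄ + n_C₃H₈/√M_C₃H₈)
= (2.84/√16.04) / (2.84/√16.04 + 2.35/√44.10) = 0.7091/(0.7091 + 0.3539) = 0.667.

0.667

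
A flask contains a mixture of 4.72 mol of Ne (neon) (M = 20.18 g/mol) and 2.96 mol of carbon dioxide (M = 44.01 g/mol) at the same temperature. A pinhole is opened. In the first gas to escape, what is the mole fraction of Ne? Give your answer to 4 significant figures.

0.7019

Effusion rate of each component ∝ n_i/√M_i (partial pressure × 1/√M).
So x_Ne in the escaping gas = (n_Ne/√M_Ne) / Σ(n_i/√M_i)
= (4.72/√20.18) / (4.72/√20.18 + 2.96/√44.01) = 1.051/(1.051 + 0.4462) = 0.7019.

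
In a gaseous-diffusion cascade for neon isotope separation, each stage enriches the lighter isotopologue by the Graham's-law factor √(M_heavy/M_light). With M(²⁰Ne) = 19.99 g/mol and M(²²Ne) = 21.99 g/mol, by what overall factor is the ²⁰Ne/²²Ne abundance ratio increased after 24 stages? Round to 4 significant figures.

The single-stage factor is √(M_heavy/M_light), so 24 stages give [√(21.99/19.99)]^24 = (21.99/19.99)^(24/2).
= 1.10005^12 = 3.140.

3.140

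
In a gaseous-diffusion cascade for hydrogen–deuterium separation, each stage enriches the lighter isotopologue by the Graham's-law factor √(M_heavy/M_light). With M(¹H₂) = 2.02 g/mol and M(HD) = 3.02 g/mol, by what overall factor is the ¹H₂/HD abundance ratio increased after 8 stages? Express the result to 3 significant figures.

Overall factor = α^8 with α = √(3.02/2.02), i.e. (3.02/2.02)^(8/2).
= 1.49505^4 = 5.00.

5.00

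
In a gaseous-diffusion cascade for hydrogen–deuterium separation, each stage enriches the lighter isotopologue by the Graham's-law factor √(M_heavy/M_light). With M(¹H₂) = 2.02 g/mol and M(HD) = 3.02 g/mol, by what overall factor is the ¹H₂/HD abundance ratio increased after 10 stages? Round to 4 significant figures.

Overall factor = α^10 with α = √(3.02/2.02), i.e. (3.02/2.02)^(10/2).
= 1.49505^5 = 7.469.

7.469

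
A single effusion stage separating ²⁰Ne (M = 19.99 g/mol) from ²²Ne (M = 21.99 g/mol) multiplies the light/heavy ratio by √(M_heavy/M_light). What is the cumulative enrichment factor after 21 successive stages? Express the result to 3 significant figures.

The single-stage factor is √(M_heavy/M_light), so 21 stages give [√(21.99/19.99)]^21 = (21.99/19.99)^(21/2).
= 1.10005^(21/2) = 2.72.

2.72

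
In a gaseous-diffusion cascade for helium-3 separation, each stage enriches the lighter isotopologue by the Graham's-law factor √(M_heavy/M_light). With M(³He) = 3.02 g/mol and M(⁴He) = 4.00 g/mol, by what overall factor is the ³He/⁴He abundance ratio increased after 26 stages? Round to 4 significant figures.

38.61

The single-stage factor is √(M_heavy/M_light), so 26 stages give [√(4.00/3.02)]^26 = (4.00/3.02)^(26/2).
= 1.32450^13 = 38.61.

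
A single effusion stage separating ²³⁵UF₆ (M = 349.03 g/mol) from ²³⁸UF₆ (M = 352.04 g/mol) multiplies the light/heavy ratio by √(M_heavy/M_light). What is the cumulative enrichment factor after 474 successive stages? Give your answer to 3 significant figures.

7.65

The single-stage factor is √(M_heavy/M_light), so 474 stages give [√(352.04/349.03)]^474 = (352.04/349.03)^(474/2).
= 1.00862^237 = 7.65.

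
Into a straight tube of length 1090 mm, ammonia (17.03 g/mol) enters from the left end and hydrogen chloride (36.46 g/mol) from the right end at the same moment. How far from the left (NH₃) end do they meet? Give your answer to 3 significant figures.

647 mm

Distances travelled in equal time are proportional to diffusion rates, so d_NH₃/d_HCl = √(M_HCl/M_NH₃) = √(36.46/17.03) = 1.463.
With d_NH₃ + d_HCl = 1090 mm, d_HCl = 1090/(1 + 1.463) = 442.5 mm.
d_NH₃ = 1090 − 442.5 = 647 mm.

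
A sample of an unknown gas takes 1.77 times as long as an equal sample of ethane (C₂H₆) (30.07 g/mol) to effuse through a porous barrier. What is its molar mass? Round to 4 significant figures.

94.21 g/mol

Using Graham's law: t_X/t_C₂H₆ = √(M_X/M_C₂H₆).
1.77 = √(M_X/30.07)
M_X = 30.07 × 1.77² = 30.07 × 3.133 = 94.21 g/mol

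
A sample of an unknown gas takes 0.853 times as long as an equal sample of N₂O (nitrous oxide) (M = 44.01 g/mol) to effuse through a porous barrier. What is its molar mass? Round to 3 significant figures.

32.0 g/mol

Graham's law gives t_X/t_N₂O = √(M_X/M_N₂O).
0.853 = √(M_X/44.01)
M_X = 44.01 × 0.853² = 44.01 × 0.7276 = 32.0 g/mol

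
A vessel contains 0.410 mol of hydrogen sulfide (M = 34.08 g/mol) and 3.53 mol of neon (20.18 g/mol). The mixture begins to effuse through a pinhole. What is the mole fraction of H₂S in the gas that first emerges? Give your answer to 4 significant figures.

Effusion rate of each component ∝ n_i/√M_i (partial pressure × 1/√M).
Mole fraction of H₂S in the effusate = (n_H₂S/√M_H₂S) / (n_H₂S/√M_H₂S + n_Ne/√M_Ne)
= (0.410/√34.08) / (0.410/√34.08 + 3.53/√20.18) = 0.07023/(0.07023 + 0.7858) = 0.08204.

0.08204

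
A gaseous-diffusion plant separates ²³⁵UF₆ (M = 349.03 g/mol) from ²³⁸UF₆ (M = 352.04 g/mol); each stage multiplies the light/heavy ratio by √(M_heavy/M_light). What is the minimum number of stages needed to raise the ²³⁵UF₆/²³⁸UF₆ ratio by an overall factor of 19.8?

Single-stage factor α = √(352.04/349.03), so ln α = ½ ln(1.00862) = 0.004293.
Need α^N ≥ 19.8 ⇒ N ≥ ln(19.8) / ln α = 2.986 / 0.004293 = 695.40.
Rounding up, N = 696 stages.

696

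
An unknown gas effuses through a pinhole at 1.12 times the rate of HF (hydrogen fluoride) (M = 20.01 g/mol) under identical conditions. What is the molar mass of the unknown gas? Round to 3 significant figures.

From Graham's law, rate_X/rate_HF = √(M_HF/M_X).
1.12 = √(20.01/M_X)
M_X = 20.01 / 1.12² = 20.01 / 1.254 = 16.0 g/mol

16.0 g/mol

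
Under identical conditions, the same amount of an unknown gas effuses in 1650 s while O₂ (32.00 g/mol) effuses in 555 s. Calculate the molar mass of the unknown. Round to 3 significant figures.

From Graham's law, t_X/t_O₂ = √(M_X/M_O₂).
1650/555 = 2.973 = √(M_X/32.00)
M_X = 32.00 × 2.973² = 32.00 × 8.839 = 283 g/mol

283 g/mol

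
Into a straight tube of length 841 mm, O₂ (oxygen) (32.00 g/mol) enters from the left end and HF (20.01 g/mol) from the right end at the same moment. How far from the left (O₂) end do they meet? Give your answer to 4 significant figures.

In equal time, each gas travels a distance ∝ its rate ∝ 1/√M, so d_O₂/d_HF = √(M_HF/M_O₂) = √(20.01/32.00) = 0.7908.
With d_O₂ + d_HF = 841 mm, d_HF = 841/(1 + 0.7908) = 469.6 mm.
d_O₂ = 841 − 469.6 = 371.4 mm.

371.4 mm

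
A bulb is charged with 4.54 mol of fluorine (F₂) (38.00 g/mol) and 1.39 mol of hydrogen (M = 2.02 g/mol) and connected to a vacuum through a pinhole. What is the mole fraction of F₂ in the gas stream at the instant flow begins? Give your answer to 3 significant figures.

0.430

The effusion rate of species i is ∝ p_i/√M_i ∝ n_i/√M_i.
So x_F₂ in the escaping gas = (n_F₂/√M_F₂) / Σ(n_i/√M_i)
= (4.54/√38.00) / (4.54/√38.00 + 1.39/√2.02) = 0.7365/(0.7365 + 0.9780) = 0.430.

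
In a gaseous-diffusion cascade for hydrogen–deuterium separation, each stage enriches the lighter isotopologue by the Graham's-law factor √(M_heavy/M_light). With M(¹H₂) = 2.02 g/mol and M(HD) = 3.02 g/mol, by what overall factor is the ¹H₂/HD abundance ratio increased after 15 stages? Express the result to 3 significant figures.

20.4

Each stage multiplies the ratio by α = √(3.02/2.02), so after 15 stages the overall factor is α^15 = (3.02/2.02)^(15/2).
= 1.49505^(15/2) = 20.4.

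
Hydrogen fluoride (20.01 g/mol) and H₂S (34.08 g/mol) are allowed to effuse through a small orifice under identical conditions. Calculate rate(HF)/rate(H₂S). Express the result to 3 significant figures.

1.31

By Graham's law, rate_HF/rate_H₂S = √(M_H₂S/M_HF) = √(34.08/20.01) = √1.703 = 1.31.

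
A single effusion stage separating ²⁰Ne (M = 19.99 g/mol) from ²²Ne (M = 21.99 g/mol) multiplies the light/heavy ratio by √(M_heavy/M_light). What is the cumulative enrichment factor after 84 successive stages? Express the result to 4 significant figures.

Each stage multiplies the ratio by α = √(21.99/19.99), so after 84 stages the overall factor is α^84 = (21.99/19.99)^(84/2).
= 1.10005^42 = 54.87.

54.87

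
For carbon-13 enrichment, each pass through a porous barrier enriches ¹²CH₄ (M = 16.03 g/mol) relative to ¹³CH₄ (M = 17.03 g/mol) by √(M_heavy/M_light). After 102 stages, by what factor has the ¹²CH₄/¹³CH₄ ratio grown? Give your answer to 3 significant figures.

21.9

The single-stage factor is √(M_heavy/M_light), so 102 stages give [√(17.03/16.03)]^102 = (17.03/16.03)^(102/2).
= 1.06238^51 = 21.9.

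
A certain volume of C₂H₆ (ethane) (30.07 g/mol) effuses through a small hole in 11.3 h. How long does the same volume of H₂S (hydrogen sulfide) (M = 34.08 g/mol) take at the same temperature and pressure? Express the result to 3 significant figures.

By Graham's law, t_H₂S/t_C₂H₆ = √(M_H₂S/M_C₂H₆) = √(34.08/30.07) = √1.133 = 1.065.
So the time for H₂S is 11.3 × 1.065 = 12.0 h.

12.0 h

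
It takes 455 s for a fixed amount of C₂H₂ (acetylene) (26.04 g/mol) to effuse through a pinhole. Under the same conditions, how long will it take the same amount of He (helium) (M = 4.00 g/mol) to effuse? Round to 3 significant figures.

178 s

From Graham's law, t_He/t_C₂H₂ = √(M_He/M_C₂H₂) = √(4.00/26.04) = √0.1536 = 0.3919.
So the time for He is 455 × 0.3919 = 178 s.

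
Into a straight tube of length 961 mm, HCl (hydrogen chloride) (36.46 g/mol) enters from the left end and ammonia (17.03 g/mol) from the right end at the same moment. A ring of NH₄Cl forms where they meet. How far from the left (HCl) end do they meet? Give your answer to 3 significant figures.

390 mm

In equal time, each gas travels a distance ∝ its rate ∝ 1/√M, so d_HCl/d_NH₃ = √(M_NH₃/M_HCl) = √(17.03/36.46) = 0.6834.
With d_HCl + d_NH₃ = 961 mm, d_NH₃ = 961/(1 + 0.6834) = 570.9 mm.
d_HCl = 961 − 570.9 = 390 mm.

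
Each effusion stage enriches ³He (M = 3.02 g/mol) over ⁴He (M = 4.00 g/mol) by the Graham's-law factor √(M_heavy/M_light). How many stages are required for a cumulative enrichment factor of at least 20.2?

22

Per stage α = (4.00/3.02)^(1/2) = 1.32450^0.5, giving ln α = 0.1405.
Need α^N ≥ 20.2 ⇒ N ≥ ln(20.2) / ln α = 3.006 / 0.1405 = 21.39.
Minimum whole number of stages: N = 22.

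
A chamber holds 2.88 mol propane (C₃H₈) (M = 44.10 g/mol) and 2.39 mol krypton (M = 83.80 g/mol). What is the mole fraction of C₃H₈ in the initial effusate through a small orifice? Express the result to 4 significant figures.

Effusion rate of each component ∝ n_i/√M_i (partial pressure × 1/√M).
So x_C₃H₈ in the escaping gas = (n_C₃H₈/√M_C₃H₈) / Σ(n_i/√M_i)
= (2.88/√44.10) / (2.88/√44.10 + 2.39/√83.80) = 0.4337/(0.4337 + 0.2611) = 0.6242.

0.6242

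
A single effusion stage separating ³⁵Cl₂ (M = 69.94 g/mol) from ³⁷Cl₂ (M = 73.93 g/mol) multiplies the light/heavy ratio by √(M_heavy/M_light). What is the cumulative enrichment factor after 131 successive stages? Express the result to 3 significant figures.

37.9

After 131 stages the ratio has grown by (√(73.93/69.94))^131 = (73.93/69.94)^(131/2).
= 1.05705^(131/2) = 37.9.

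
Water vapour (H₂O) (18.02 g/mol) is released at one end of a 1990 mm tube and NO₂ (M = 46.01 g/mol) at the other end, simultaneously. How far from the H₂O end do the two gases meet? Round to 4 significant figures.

Distances travelled in equal time are proportional to diffusion rates, so d_H₂O/d_NO₂ = √(M_NO₂/M_H₂O) = √(46.01/18.02) = 1.598.
With d_H₂O + d_NO₂ = 1990 mm, d_NO₂ = 1990/(1 + 1.598) = 766.0 mm.
d_H₂O = 1990 − 766.0 = 1224 mm.

1224 mm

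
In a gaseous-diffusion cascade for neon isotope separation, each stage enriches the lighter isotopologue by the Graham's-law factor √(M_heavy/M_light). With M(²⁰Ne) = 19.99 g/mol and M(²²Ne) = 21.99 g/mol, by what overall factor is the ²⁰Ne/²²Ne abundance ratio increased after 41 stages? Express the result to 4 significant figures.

Overall factor = α^41 with α = √(21.99/19.99), i.e. (21.99/19.99)^(41/2).
= 1.10005^(41/2) = 7.062.

7.062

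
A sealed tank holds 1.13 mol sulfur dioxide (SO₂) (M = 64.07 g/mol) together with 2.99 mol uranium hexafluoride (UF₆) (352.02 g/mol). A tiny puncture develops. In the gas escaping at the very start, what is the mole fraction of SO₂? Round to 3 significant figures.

0.470

Effusion rate of each component ∝ n_i/√M_i (partial pressure × 1/√M).
x_SO₂(eff) = (n_SO₂/√M_SO₂) / (n_SO₂/√M_SO₂ + n_UF₆/√M_UF₆)
= (1.13/√64.07) / (1.13/√64.07 + 2.99/√352.02) = 0.1412/(0.1412 + 0.1594) = 0.470.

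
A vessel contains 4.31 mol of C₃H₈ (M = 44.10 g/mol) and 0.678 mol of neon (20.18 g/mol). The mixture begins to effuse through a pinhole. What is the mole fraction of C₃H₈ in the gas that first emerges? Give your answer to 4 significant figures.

0.8113

Effusion rate of each component ∝ n_i/√M_i (partial pressure × 1/√M).
So x_C₃H₈ in the escaping gas = (n_C₃H₈/√M_C₃H₈) / Σ(n_i/√M_i)
= (4.31/√44.10) / (4.31/√44.10 + 0.678/√20.18) = 0.6490/(0.6490 + 0.1509) = 0.8113.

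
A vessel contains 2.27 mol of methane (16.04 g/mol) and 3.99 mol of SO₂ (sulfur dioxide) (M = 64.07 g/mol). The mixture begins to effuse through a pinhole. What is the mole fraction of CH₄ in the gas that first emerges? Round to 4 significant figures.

0.5321

The effusion rate of species i is ∝ p_i/√M_i ∝ n_i/√M_i.
Mole fraction of CH₄ in the effusate = (n_CH₄/√M_CH₄) / (n_CH₄/√M_CH₄ + n_SO₂/√M_SO₂)
= (2.27/√16.04) / (2.27/√16.04 + 3.99/√64.07) = 0.5668/(0.5668 + 0.4985) = 0.5321.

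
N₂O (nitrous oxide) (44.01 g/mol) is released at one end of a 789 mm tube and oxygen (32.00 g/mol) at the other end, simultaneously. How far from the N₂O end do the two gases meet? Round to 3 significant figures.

363 mm

The fronts meet when d_N₂O + d_O₂ = L with d_N₂O/d_O₂ = √(M_O₂/M_N₂O) (Graham's law). Here √(M_O₂/M_N₂O) = √(32.00/44.01) = 0.8527.
With d_N₂O + d_O₂ = 789 mm, d_O₂ = 789/(1 + 0.8527) = 425.9 mm.
d_N₂O = 789 − 425.9 = 363 mm.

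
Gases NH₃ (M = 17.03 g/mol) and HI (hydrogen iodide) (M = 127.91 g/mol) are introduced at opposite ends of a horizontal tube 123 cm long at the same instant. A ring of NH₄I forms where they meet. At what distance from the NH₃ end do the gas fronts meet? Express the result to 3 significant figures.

90.1 cm

In equal time, each gas travels a distance ∝ its rate ∝ 1/√M, so d_NH₃/d_HI = √(M_HI/M_NH₃) = √(127.91/17.03) = 2.741.
With d_NH₃ + d_HI = 123 cm, d_HI = 123/(1 + 2.741) = 32.88 cm.
d_NH₃ = 123 − 32.88 = 90.1 cm.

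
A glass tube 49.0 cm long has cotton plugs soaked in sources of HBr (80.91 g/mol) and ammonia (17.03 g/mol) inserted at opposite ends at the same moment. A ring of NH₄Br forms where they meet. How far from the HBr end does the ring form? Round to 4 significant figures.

15.41 cm

Distances travelled in equal time are proportional to diffusion rates, so d_HBr/d_NH₃ = √(M_NH₃/M_HBr) = √(17.03/80.91) = 0.4588.
With d_HBr + d_NH₃ = 49.0 cm, d_NH₃ = 49.0/(1 + 0.4588) = 33.59 cm.
d_HBr = 49.0 − 33.59 = 15.41 cm.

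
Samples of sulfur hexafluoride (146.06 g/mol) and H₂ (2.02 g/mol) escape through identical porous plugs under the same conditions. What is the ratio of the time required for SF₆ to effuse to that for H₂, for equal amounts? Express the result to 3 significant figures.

8.50

By Graham's law, t_SF₆/t_H₂ = √(M_SF₆/M_H₂) = √(146.06/2.02) = √72.31 = 8.50.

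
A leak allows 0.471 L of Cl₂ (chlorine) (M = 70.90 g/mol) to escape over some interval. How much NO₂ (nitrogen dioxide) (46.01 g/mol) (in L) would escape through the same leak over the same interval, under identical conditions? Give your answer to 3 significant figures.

0.585 L

Graham's law gives rate_NO₂/rate_Cl₂ = √(M_Cl₂/M_NO₂) = √(70.90/46.01) = √1.541 = 1.241.
So the volume for NO₂ is 0.471 × 1.241 = 0.585 L.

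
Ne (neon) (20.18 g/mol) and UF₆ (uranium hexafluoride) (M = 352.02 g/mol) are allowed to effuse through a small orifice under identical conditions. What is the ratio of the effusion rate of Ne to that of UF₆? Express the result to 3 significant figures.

4.18

By Graham's law, rate_Ne/rate_UF₆ = √(M_UF₆/M_Ne) = √(352.02/20.18) = √17.44 = 4.18.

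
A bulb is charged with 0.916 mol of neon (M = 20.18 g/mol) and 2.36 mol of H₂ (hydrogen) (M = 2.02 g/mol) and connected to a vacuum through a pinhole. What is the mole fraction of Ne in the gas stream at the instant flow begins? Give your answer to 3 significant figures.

The effusion rate of species i is ∝ p_i/√M_i ∝ n_i/√M_i.
So x_Ne in the escaping gas = (n_Ne/√M_Ne) / Σ(n_i/√M_i)
= (0.916/√20.18) / (0.916/√20.18 + 2.36/√2.02) = 0.2039/(0.2039 + 1.660) = 0.109.

0.109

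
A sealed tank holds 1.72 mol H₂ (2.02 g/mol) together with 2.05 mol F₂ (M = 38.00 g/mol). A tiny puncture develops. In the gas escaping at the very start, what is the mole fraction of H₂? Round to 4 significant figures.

Rate_i ∝ x_i/√M_i (Graham's law weighted by mole fraction), so the effusate composition follows n_i/√M_i.
So x_H₂ in the escaping gas = (n_H₂/√M_H₂) / Σ(n_i/√M_i)
= (1.72/√2.02) / (1.72/√2.02 + 2.05/√38.00) = 1.210/(1.210 + 0.3326) = 0.7844.

0.7844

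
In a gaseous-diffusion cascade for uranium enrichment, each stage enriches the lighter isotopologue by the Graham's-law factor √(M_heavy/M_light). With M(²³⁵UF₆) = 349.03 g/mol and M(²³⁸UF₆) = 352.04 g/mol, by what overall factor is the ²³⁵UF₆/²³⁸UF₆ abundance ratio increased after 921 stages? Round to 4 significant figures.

52.16

The single-stage factor is √(M_heavy/M_light), so 921 stages give [√(352.04/349.03)]^921 = (352.04/349.03)^(921/2).
= 1.00862^(921/2) = 52.16.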